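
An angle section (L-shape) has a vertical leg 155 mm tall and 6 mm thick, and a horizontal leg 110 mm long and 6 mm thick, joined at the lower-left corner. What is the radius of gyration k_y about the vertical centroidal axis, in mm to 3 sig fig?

k_y ≈ 33.0 mm

Split into non-overlapping primitives; take the origin at the lower-left of the bounding box.
Vertical leg: 6 × 155, A = 930 mm², x = 3 mm, Ī = 2 790 mm⁴.
Horizontal leg (remainder): 104 × 6, A = 624 mm², x = 58 mm, Ī = 562 432 mm⁴.
Centroid: x̄ = ΣA·x / ΣA = 25.085 mm.
Transfer each piece to the vertical centroidal axis using Ī + A·d² with d = x − 25.085:
  vertical leg: d = -22.085 mm → contributes +456 393 mm⁴
  horizontal leg (remainder): d = 32.915 mm → contributes +1 238 474 mm⁴
Total I = 1 694 867 mm⁴.
Radius of gyration: k = √(I/A) = √(1 694 867 / 1 554) = 33.025 mm.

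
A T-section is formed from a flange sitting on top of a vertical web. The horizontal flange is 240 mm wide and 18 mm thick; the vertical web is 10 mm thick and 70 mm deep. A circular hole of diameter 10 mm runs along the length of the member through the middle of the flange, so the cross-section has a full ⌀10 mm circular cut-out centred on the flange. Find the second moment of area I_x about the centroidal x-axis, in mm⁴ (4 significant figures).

I_x ≈ 1.565 × 10⁶ mm⁴

Split into non-overlapping primitives; take the origin at the lower-left of the bounding box.
Flange: 240 × 18, A = 4 320 mm², y = 79 mm, Ī = 116 640 mm⁴.
Web: 10 × 70, A = 700 mm², y = 35 mm, Ī = 285 833 mm⁴.
Hole (subtracted): ⌀10, A = 78.5398 mm², y = 79 mm, Ī = 490.874 mm⁴.
Centroid: ȳ = ΣA·y / ΣA = 72.767 mm.
Transfer each piece to the centroidal x-axis using Ī + A·d² with d = y − 72.767:
  flange: d = 6.23298 mm → contributes +284 472 mm⁴
  web: d = -37.767 mm → contributes +1 284 277 mm⁴
  hole: d = 6.23298 mm → contributes −3542.14 mm⁴
Total I = 1 565 207 mm⁴.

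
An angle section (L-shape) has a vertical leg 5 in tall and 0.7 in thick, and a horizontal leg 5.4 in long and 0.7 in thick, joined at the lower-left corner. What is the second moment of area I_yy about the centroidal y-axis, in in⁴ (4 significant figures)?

Treat the section as a set of non-overlapping primitives; coordinates are from the bounding-box lower-left.
Vertical leg: 0.7 × 5, A = 3.5 in², x = 0.35 in, Ī = 0.142917 in⁴.
Horizontal leg (remainder): 4.7 × 0.7, A = 3.29 in², x = 3.05 in, Ī = 6.05634 in⁴.
Centroid: x̄ = ΣA·x / ΣA = 1.65825 in.
Transfer each piece to the centroidal y-axis using Ī + A·d² with d = x − 1.65825:
  vertical leg: d = -1.30825 in → contributes +6.13321 in⁴
  horizontal leg (remainder): d = 1.39175 in → contributes +12.429 in⁴
Total I = 18.5622 in⁴.

I_yy ≈ 18.56 in⁴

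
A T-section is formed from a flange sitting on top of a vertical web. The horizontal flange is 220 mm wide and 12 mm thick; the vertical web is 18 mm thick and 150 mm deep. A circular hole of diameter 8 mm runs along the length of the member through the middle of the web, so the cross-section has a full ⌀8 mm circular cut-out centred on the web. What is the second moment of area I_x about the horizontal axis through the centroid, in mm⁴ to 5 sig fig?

I_x ≈ 1.3770 × 10⁷ mm⁴

Decompose the section into non-overlapping parts with the origin at the bottom-left of its bounding rectangle.
Flange: 220 × 12, A = 2 640 mm², y = 156 mm, Ī = 31 680 mm⁴.
Web: 18 × 150, A = 2 700 mm², y = 75 mm, Ī = 5 062 500 mm⁴.
Hole (subtracted): ⌀8, A = 50.26548 mm², y = 75 mm, Ī = 201.0619 mm⁴.
Centroid: ȳ = ΣA·y / ΣA = 115.4255 mm.
Transfer each piece to the horizontal axis through the centroid using Ī + A·d² with d = y − 115.4255:
  flange: d = 40.57453 mm → contributes +4 377 892 mm⁴
  web: d = -40.42547 mm → contributes +9 474 890 mm⁴
  hole: d = -40.42547 mm → contributes −82345.85 mm⁴
Total I = 13 770 437 mm⁴.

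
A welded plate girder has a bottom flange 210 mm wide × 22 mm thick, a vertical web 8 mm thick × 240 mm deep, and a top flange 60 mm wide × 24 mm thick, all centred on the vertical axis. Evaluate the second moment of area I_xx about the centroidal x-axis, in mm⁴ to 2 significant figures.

Break the section into simple shapes (no overlaps), measuring from the bottom-left corner of the bounding box.
Bottom plate: 210 × 22, A = 4 620 mm², y = 11 mm, Ī = 186 340 mm⁴.
Web plate: 8 × 240, A = 1 920 mm², y = 142 mm, Ī = 9 216 000 mm⁴.
Top plate: 60 × 24, A = 1 440 mm², y = 274 mm, Ī = 69 120 mm⁴.
Centroid: ȳ = ΣA·y / ΣA = 89.98 mm.
Transfer each piece to the centroidal x-axis using Ī + A·d² with d = y − 89.98:
  bottom plate: d = -78.98 mm → contributes +29 003 297 mm⁴
  web plate: d = 52.02 mm → contributes +14 412 185 mm⁴
  top plate: d = 184 mm → contributes +48 833 714 mm⁴
Total I = 92 249 196 mm⁴.

I_xx ≈ 9.2 × 10⁷ mm⁴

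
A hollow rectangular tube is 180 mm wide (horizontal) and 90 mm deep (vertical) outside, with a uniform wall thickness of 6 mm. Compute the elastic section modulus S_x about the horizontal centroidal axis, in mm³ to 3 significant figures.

S_x ≈ 9.54 × 10⁴ mm³

Break the section into simple shapes (no overlaps), measuring from the bottom-left corner of the bounding box.
Outer rectangle: 180 × 90, A = 16 200 mm², y = 45 mm, Ī = 10 935 000 mm⁴.
Inner void (subtracted): 168 × 78, A = 13 104 mm², y = 45 mm, Ī = 6 643 728 mm⁴.
By symmetry the centroid is at mid-height, ȳ = 45 mm.
All pieces are centred on the horizontal centroidal axis, so I = ΣĪ (holes subtracted) = 4 291 272 mm⁴.
Extreme fibre distance c = 45 mm; S = I/c = 95 362 mm³.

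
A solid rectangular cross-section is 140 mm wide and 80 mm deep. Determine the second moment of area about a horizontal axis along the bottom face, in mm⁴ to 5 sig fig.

The section: 140 × 80, A = 11 200 mm², y = 40 mm, Ī = 5 973 333 mm⁴.
Transfer it to a horizontal axis along the bottom face using Ī + A·d² with d = y − 0:
  the section: d = 40 mm → contributes +23 893 333 mm⁴
Total I = 23 893 333 mm⁴.

I_base ≈ 2.3893 × 10⁷ mm⁴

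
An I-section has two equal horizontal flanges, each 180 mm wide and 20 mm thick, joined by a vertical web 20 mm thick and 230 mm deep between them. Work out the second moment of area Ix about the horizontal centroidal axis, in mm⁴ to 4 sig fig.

Split into non-overlapping primitives; take the origin at the lower-left of the bounding box.
Bottom flange: 180 × 20, A = 3 600 mm², y = 10 mm, Ī = 120 000 mm⁴.
Web: 20 × 230, A = 4 600 mm², y = 135 mm, Ī = 20 278 333 mm⁴.
Top flange: 180 × 20, A = 3 600 mm², y = 260 mm, Ī = 120 000 mm⁴.
By symmetry the centroid is at mid-height, ȳ = 135 mm.
Transfer each piece to the horizontal centroidal axis using Ī + A·d² with d = y − 135:
  bottom flange: d = -125 mm → contributes +56 370 000 mm⁴
  web: d = 0 mm → contributes +20 278 333 mm⁴
  top flange: d = 125 mm → contributes +56 370 000 mm⁴
Total I = 133 018 333 mm⁴.

Ix ≈ 1.330 × 10⁸ mm⁴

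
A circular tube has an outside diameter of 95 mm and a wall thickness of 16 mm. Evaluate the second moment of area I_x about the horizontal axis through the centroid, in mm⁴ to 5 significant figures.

I_x ≈ 3.2249 × 10⁶ mm⁴

Decompose the section into non-overlapping parts with the origin at the bottom-left of its bounding rectangle.
Outer circle: ⌀95, A = 7088.218 mm², y = 47.5 mm, Ī = 3 998 198 mm⁴.
Bore (subtracted): ⌀63, A = 3117.245 mm², y = 47.5 mm, Ī = 773271.7 mm⁴.
By symmetry the centroid is at mid-height, ȳ = 47.5 mm.
All pieces are centred on the horizontal axis through the centroid, so I = ΣĪ (holes subtracted) = 3 224 927 mm⁴.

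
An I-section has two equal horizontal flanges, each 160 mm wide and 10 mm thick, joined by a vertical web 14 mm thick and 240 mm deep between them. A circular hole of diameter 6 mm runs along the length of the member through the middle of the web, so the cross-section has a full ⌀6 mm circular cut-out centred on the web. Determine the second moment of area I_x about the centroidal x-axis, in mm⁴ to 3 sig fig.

I_x ≈ 6.62 × 10⁷ mm⁴

Break the section into simple shapes (no overlaps), measuring from the bottom-left corner of the bounding box.
Bottom flange: 160 × 10, A = 1 600 mm², y = 5 mm, Ī = 13 333 mm⁴.
Web: 14 × 240, A = 3 360 mm², y = 130 mm, Ī = 16 128 000 mm⁴.
Top flange: 160 × 10, A = 1 600 mm², y = 255 mm, Ī = 13 333 mm⁴.
Hole (subtracted): ⌀6, A = 28.274 mm², y = 130 mm, Ī = 63.617 mm⁴.
By symmetry the centroid is at mid-height, ȳ = 130 mm.
Transfer each piece to the centroidal x-axis using Ī + A·d² with d = y − 130:
  bottom flange: d = -125 mm → contributes +25 013 333 mm⁴
  web: d = 0 mm → contributes +16 128 000 mm⁴
  top flange: d = 125 mm → contributes +25 013 333 mm⁴
  hole: d = 0 mm → contributes −63.617 mm⁴
Total I = 66 154 603 mm⁴.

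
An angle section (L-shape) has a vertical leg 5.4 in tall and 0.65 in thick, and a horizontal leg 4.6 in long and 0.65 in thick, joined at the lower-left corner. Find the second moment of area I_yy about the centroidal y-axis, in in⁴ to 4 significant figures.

I_yy ≈ 11.31 in⁴

Treat the section as a set of non-overlapping primitives; coordinates are from the bounding-box lower-left.
Vertical leg: 0.65 × 5.4, A = 3.51 in², x = 0.325 in, Ī = 0.123581 in⁴.
Horizontal leg (remainder): 3.95 × 0.65, A = 2.5675 in², x = 2.625 in, Ī = 3.33828 in⁴.
Centroid: x̄ = ΣA·x / ΣA = 1.29666 in.
Transfer each piece to the centroidal y-axis using Ī + A·d² with d = x − 1.29666:
  vertical leg: d = -0.971658 in → contributes +3.43744 in⁴
  horizontal leg (remainder): d = 1.32834 in → contributes +7.86862 in⁴
Total I = 11.3061 in⁴.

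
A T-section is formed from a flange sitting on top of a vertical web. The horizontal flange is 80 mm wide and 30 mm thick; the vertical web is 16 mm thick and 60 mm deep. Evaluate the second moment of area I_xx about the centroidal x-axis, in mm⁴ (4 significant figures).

Treat the section as a set of non-overlapping primitives; coordinates are from the bounding-box lower-left.
Flange: 80 × 30, A = 2 400 mm², y = 75 mm, Ī = 180 000 mm⁴.
Web: 16 × 60, A = 960 mm², y = 30 mm, Ī = 288 000 mm⁴.
Centroid: ȳ = ΣA·y / ΣA = 62.1429 mm.
Transfer each piece to the centroidal x-axis using Ī + A·d² with d = y − 62.1429:
  flange: d = 12.8571 mm → contributes +576 735 mm⁴
  web: d = -32.1429 mm → contributes +1 279 837 mm⁴
Total I = 1 856 571 mm⁴.

I_xx ≈ 1.857 × 10⁶ mm⁴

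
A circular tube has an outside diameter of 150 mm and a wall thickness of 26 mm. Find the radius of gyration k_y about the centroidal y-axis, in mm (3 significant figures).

Treat the section as a set of non-overlapping primitives; coordinates are from the bounding-box lower-left.
Outer circle: ⌀150, A = 17 671 mm², x = 75 mm, Ī = 24 850 489 mm⁴.
Bore (subtracted): ⌀98, A = 7 543 mm², x = 75 mm, Ī = 4 527 664 mm⁴.
By symmetry the centroid is at mid-width, x̄ = 75 mm.
All pieces are centred on the centroidal y-axis, so I = ΣĪ (holes subtracted) = 20 322 825 mm⁴.
Radius of gyration: k = √(I/A) = √(20 322 825 / 10 128) = 44.794 mm.

k_y ≈ 44.8 mm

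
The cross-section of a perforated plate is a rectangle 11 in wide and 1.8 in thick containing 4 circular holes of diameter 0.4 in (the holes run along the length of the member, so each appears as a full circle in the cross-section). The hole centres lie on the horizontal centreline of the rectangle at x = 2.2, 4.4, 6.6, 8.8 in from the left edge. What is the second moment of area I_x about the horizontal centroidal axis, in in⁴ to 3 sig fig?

Decompose the section into non-overlapping parts with the origin at the bottom-left of its bounding rectangle.
Plate: 11 × 1.8, A = 19.8 in², y = 0.9 in, Ī = 5.346 in⁴.
Hole 1 (subtracted): ⌀0.4, A = 0.12566 in², y = 0.9 in, Ī = 0.0012566 in⁴.
Hole 2 (subtracted): ⌀0.4, A = 0.12566 in², y = 0.9 in, Ī = 0.0012566 in⁴.
Hole 3 (subtracted): ⌀0.4, A = 0.12566 in², y = 0.9 in, Ī = 0.0012566 in⁴.
Hole 4 (subtracted): ⌀0.4, A = 0.12566 in², y = 0.9 in, Ī = 0.0012566 in⁴.
By symmetry the centroid is at mid-height, ȳ = 0.9 in.
All pieces are centred on the horizontal centroidal axis, so I = ΣĪ (holes subtracted) = 5.341 in⁴.

I_x ≈ 5.34 in⁴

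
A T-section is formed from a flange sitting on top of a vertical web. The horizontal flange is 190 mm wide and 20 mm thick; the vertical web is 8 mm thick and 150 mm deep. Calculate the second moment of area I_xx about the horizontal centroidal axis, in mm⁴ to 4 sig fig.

I_xx ≈ 8.966 × 10⁶ mm⁴

Break the section into simple shapes (no overlaps), measuring from the bottom-left corner of the bounding box.
Flange: 190 × 20, A = 3 800 mm², y = 160 mm, Ī = 126 667 mm⁴.
Web: 8 × 150, A = 1 200 mm², y = 75 mm, Ī = 2 250 000 mm⁴.
Centroid: ȳ = ΣA·y / ΣA = 139.6 mm.
Transfer each piece to the horizontal centroidal axis using Ī + A·d² with d = y − 139.6:
  flange: d = 20.4 mm → contributes +1 708 075 mm⁴
  web: d = -64.6 mm → contributes +7 257 792 mm⁴
Total I = 8 965 867 mm⁴.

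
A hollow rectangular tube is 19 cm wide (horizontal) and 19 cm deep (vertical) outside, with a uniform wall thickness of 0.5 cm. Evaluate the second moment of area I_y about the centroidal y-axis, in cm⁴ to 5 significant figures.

I_y ≈ 2112.1 cm⁴

Decompose the section into non-overlapping parts with the origin at the bottom-left of its bounding rectangle.
Outer rectangle: 19 × 19, A = 361 cm², x = 9.5 cm, Ī = 10860.08 cm⁴.
Inner void (subtracted): 18 × 18, A = 324 cm², x = 9.5 cm, Ī = 8 748 cm⁴.
By symmetry the centroid is at mid-width, x̄ = 9.5 cm.
All pieces are centred on the centroidal y-axis, so I = ΣĪ (holes subtracted) = 2112.083 cm⁴.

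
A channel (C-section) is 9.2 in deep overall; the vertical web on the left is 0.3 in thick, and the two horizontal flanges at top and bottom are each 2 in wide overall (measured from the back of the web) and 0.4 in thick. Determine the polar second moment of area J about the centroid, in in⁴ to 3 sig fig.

Break the section into simple shapes (no overlaps), measuring from the bottom-left corner of the bounding box.
Web: 0.3 × 9.2, A = 2.76 in², y = 4.6 in, Ī = 19.467 in⁴.
Top flange (beyond web): 1.7 × 0.4, A = 0.68 in², y = 9 in, Ī = 0.0090667 in⁴.
Bottom flange (beyond web): 1.7 × 0.4, A = 0.68 in², y = 0.2 in, Ī = 0.0090667 in⁴.
By symmetry the centroid is at mid-height, ȳ = 4.6 in.
Transfer each piece to the centroidal x-axis using Ī + A·d² with d = y − 4.6:
  web: d = 0 in → contributes +19.467 in⁴
  top flange (beyond web): d = 4.4 in → contributes +13.174 in⁴
  bottom flange (beyond web): d = -4.4 in → contributes +13.174 in⁴
Total I = 45.815 in⁴.
For the y-axis: x̄ = 0.4801 in.
Repeating about the centroidal y-axis gives I_y = 1.2593 in⁴.
Polar second moment: J = I_x + I_y = 47.074 in⁴.

J ≈ 47.1 in⁴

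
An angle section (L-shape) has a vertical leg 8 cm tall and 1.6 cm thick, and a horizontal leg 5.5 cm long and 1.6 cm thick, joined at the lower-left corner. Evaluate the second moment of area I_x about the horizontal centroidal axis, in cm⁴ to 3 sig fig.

I_x ≈ 113 cm⁴

Split into non-overlapping primitives; take the origin at the lower-left of the bounding box.
Vertical leg: 1.6 × 8, A = 12.8 cm², y = 4 cm, Ī = 68.267 cm⁴.
Horizontal leg (remainder): 3.9 × 1.6, A = 6.24 cm², y = 0.8 cm, Ī = 1.3312 cm⁴.
Centroid: ȳ = ΣA·y / ΣA = 2.9513 cm.
Transfer each piece to the horizontal centroidal axis using Ī + A·d² with d = y − 2.9513:
  vertical leg: d = 1.0487 cm → contributes +82.345 cm⁴
  horizontal leg (remainder): d = -2.1513 cm → contributes +30.209 cm⁴
Total I = 112.55 cm⁴.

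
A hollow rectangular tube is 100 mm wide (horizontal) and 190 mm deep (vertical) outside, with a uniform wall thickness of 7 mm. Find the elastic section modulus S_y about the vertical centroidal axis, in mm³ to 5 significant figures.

S_y ≈ 1.3009 × 10⁵ mm³

Break the section into simple shapes (no overlaps), measuring from the bottom-left corner of the bounding box.
Outer rectangle: 100 × 190, A = 19 000 mm², x = 50 mm, Ī = 15 833 333 mm⁴.
Inner void (subtracted): 86 × 176, A = 15 136 mm², x = 50 mm, Ī = 9 328 821 mm⁴.
By symmetry the centroid is at mid-width, x̄ = 50 mm.
All pieces are centred on the vertical centroidal axis, so I = ΣĪ (holes subtracted) = 6 504 512 mm⁴.
Extreme fibre distance c = 50 mm; S = I/c = 130090.2 mm³.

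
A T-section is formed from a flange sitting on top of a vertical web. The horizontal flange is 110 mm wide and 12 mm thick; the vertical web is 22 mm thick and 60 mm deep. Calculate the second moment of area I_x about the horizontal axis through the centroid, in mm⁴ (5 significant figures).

Decompose the section into non-overlapping parts with the origin at the bottom-left of its bounding rectangle.
Flange: 110 × 12, A = 1 320 mm², y = 66 mm, Ī = 15 840 mm⁴.
Web: 22 × 60, A = 1 320 mm², y = 30 mm, Ī = 396 000 mm⁴.
Centroid: ȳ = ΣA·y / ΣA = 48 mm.
Transfer each piece to the horizontal axis through the centroid using Ī + A·d² with d = y − 48:
  flange: d = 18 mm → contributes +443 520 mm⁴
  web: d = -18 mm → contributes +823 680 mm⁴
Total I = 1 267 200 mm⁴.

I_x ≈ 1.2672 × 10⁶ mm⁴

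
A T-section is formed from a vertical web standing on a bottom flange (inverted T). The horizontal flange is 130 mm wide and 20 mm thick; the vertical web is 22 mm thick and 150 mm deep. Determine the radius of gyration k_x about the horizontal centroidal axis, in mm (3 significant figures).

k_x ≈ 53.3 mm

Treat the section as a set of non-overlapping primitives; coordinates are from the bounding-box lower-left.
Flange: 130 × 20, A = 2 600 mm², y = 10 mm, Ī = 86 667 mm⁴.
Web: 22 × 150, A = 3 300 mm², y = 95 mm, Ī = 6 187 500 mm⁴.
Centroid: ȳ = ΣA·y / ΣA = 57.542 mm.
Transfer each piece to the horizontal centroidal axis using Ī + A·d² with d = y − 57.542:
  flange: d = -47.542 mm → contributes +5 963 387 mm⁴
  web: d = 37.458 mm → contributes +10 817 644 mm⁴
Total I = 16 781 031 mm⁴.
Radius of gyration: k = √(I/A) = √(16 781 031 / 5 900) = 53.331 mm.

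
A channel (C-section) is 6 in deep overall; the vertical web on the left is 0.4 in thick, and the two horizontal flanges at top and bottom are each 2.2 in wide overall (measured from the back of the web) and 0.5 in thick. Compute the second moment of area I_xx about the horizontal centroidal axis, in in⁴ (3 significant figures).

Treat the section as a set of non-overlapping primitives; coordinates are from the bounding-box lower-left.
Web: 0.4 × 6, A = 2.4 in², y = 3 in, Ī = 7.2 in⁴.
Top flange (beyond web): 1.8 × 0.5, A = 0.9 in², y = 5.75 in, Ī = 0.01875 in⁴.
Bottom flange (beyond web): 1.8 × 0.5, A = 0.9 in², y = 0.25 in, Ī = 0.01875 in⁴.
By symmetry the centroid is at mid-height, ȳ = 3 in.
Transfer each piece to the horizontal centroidal axis using Ī + A·d² with d = y − 3:
  web: d = 0 in → contributes +7.2 in⁴
  top flange (beyond web): d = 2.75 in → contributes +6.825 in⁴
  bottom flange (beyond web): d = -2.75 in → contributes +6.825 in⁴
Total I = 20.85 in⁴.

I_xx ≈ 20.9 in⁴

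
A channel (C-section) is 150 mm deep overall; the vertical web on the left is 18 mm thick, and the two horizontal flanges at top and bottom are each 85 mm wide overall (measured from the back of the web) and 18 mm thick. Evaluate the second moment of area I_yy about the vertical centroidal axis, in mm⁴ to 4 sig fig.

I_yy ≈ 3.276 × 10⁶ mm⁴

Split into non-overlapping primitives; take the origin at the lower-left of the bounding box.
Web: 18 × 150, A = 2 700 mm², x = 9 mm, Ī = 72 900 mm⁴.
Top flange (beyond web): 67 × 18, A = 1 206 mm², x = 51.5 mm, Ī = 451 145 mm⁴.
Bottom flange (beyond web): 67 × 18, A = 1 206 mm², x = 51.5 mm, Ī = 451 145 mm⁴.
Centroid: x̄ = ΣA·x / ΣA = 29.0528 mm.
Transfer each piece to the vertical centroidal axis using Ī + A·d² with d = x − 29.0528:
  web: d = -20.0528 mm → contributes +1 158 612 mm⁴
  top flange (beyond web): d = 22.4472 mm → contributes +1 058 819 mm⁴
  bottom flange (beyond web): d = 22.4472 mm → contributes +1 058 819 mm⁴
Total I = 3 276 250 mm⁴.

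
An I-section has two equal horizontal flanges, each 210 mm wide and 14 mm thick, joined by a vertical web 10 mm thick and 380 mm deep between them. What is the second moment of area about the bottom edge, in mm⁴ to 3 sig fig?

Treat the section as a set of non-overlapping primitives; coordinates are from the bounding-box lower-left.
Bottom flange: 210 × 14, A = 2 940 mm², y = 7 mm, Ī = 48 020 mm⁴.
Web: 10 × 380, A = 3 800 mm², y = 204 mm, Ī = 45 726 667 mm⁴.
Top flange: 210 × 14, A = 2 940 mm², y = 401 mm, Ī = 48 020 mm⁴.
Transfer each piece to a horizontal axis along the bottom face using Ī + A·d² with d = y − 0:
  bottom flange: d = 7 mm → contributes +192 080 mm⁴
  web: d = 204 mm → contributes +203 867 467 mm⁴
  top flange: d = 401 mm → contributes +472 802 960 mm⁴
Total I = 676 862 507 mm⁴.

I_base ≈ 6.77 × 10⁸ mm⁴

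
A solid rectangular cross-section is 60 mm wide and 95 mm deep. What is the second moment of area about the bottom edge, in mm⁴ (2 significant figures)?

I_base ≈ 1.7 × 10⁷ mm⁴

The section: 60 × 95, A = 5 700 mm², y = 47.5 mm, Ī = 4 286 875 mm⁴.
Transfer it to the base of the section using Ī + A·d² with d = y − 0:
  the section: d = 47.5 mm → contributes +17 147 500 mm⁴
Total I = 17 147 500 mm⁴.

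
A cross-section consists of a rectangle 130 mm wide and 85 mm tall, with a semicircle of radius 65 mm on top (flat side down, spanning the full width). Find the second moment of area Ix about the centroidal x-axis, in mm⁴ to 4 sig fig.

Ix ≈ 2.898 × 10⁷ mm⁴

Break the section into simple shapes (no overlaps), measuring from the bottom-left corner of the bounding box.
Rectangular body: 130 × 85, A = 11 050 mm², y = 42.5 mm, Ī = 6 653 021 mm⁴.
Semicircular cap: semicircle r = 65, A = 6636.61 mm², y = 112.587 mm, Ī = 1 959 230 mm⁴.
Centroid: ȳ = ΣA·y / ΣA = 68.799 mm.
Transfer each piece to the centroidal x-axis using Ī + A·d² with d = y − 68.799:
  rectangular body: d = -26.299 mm → contributes +14 295 587 mm⁴
  semicircular cap: d = 43.7879 mm → contributes +14 684 145 mm⁴
Total I = 28 979 732 mm⁴.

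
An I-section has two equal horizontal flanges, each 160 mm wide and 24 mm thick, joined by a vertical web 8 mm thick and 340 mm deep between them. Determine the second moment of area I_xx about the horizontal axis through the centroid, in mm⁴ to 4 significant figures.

Treat the section as a set of non-overlapping primitives; coordinates are from the bounding-box lower-left.
Bottom flange: 160 × 24, A = 3 840 mm², y = 12 mm, Ī = 184 320 mm⁴.
Web: 8 × 340, A = 2 720 mm², y = 194 mm, Ī = 26 202 667 mm⁴.
Top flange: 160 × 24, A = 3 840 mm², y = 376 mm, Ī = 184 320 mm⁴.
By symmetry the centroid is at mid-height, ȳ = 194 mm.
Transfer each piece to the horizontal axis through the centroid using Ī + A·d² with d = y − 194:
  bottom flange: d = -182 mm → contributes +127 380 480 mm⁴
  web: d = 0 mm → contributes +26 202 667 mm⁴
  top flange: d = 182 mm → contributes +127 380 480 mm⁴
Total I = 280 963 627 mm⁴.

I_xx ≈ 2.810 × 10⁸ mm⁴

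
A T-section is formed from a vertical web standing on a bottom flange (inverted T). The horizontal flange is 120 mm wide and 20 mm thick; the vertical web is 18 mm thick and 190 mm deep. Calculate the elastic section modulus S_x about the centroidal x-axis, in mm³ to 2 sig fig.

Decompose the section into non-overlapping parts with the origin at the bottom-left of its bounding rectangle.
Flange: 120 × 20, A = 2 400 mm², y = 10 mm, Ī = 80 000 mm⁴.
Web: 18 × 190, A = 3 420 mm², y = 115 mm, Ī = 10 288 500 mm⁴.
Centroid: ȳ = ΣA·y / ΣA = 71.7 mm.
Transfer each piece to the centroidal x-axis using Ī + A·d² with d = y − 71.7:
  flange: d = -61.7 mm → contributes +9 216 841 mm⁴
  web: d = 43.3 mm → contributes +16 700 318 mm⁴
Total I = 25 917 160 mm⁴.
Extreme fibre distance c = 138.3 mm; S = I/c = 187 400 mm³.

S_x ≈ 1.9 × 10⁵ mm³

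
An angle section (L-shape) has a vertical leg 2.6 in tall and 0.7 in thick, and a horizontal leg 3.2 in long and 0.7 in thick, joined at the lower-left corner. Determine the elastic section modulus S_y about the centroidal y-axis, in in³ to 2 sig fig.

S_y ≈ 1.6 in³

Decompose the section into non-overlapping parts with the origin at the bottom-left of its bounding rectangle.
Vertical leg: 0.7 × 2.6, A = 1.82 in², x = 0.35 in, Ī = 0.07432 in⁴.
Horizontal leg (remainder): 2.5 × 0.7, A = 1.75 in², x = 1.95 in, Ī = 0.9115 in⁴.
Centroid: x̄ = ΣA·x / ΣA = 1.134 in.
Transfer each piece to the centroidal y-axis using Ī + A·d² with d = x − 1.134:
  vertical leg: d = -0.7843 in → contributes +1.194 in⁴
  horizontal leg (remainder): d = 0.8157 in → contributes +2.076 in⁴
Total I = 3.27 in⁴.
Extreme fibre distance c = 2.066 in; S = I/c = 1.583 in³.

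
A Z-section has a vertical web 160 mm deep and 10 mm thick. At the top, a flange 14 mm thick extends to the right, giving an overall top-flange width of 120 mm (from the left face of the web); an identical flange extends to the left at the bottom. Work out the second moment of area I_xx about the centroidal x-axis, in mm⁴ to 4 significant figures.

Treat the section as a set of non-overlapping primitives; coordinates are from the bounding-box lower-left.
Web: 10 × 160, A = 1 600 mm², y = 80 mm, Ī = 3 413 333 mm⁴.
Top flange (beyond web): 110 × 14, A = 1 540 mm², y = 153 mm, Ī = 25153.3 mm⁴.
Bottom flange (beyond web): 110 × 14, A = 1 540 mm², y = 7 mm, Ī = 25153.3 mm⁴.
Centroid: ȳ = ΣA·y / ΣA = 80 mm.
Transfer each piece to the centroidal x-axis using Ī + A·d² with d = y − 80:
  web: d = 0 mm → contributes +3 413 333 mm⁴
  top flange (beyond web): d = 73 mm → contributes +8 231 813 mm⁴
  bottom flange (beyond web): d = -73 mm → contributes +8 231 813 mm⁴
Total I = 19 876 960 mm⁴.

I_xx ≈ 1.988 × 10⁷ mm⁴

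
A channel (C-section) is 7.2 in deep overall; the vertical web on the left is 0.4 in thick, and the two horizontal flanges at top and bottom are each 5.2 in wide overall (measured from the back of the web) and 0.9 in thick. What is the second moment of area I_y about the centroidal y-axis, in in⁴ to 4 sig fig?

Decompose the section into non-overlapping parts with the origin at the bottom-left of its bounding rectangle.
Web: 0.4 × 7.2, A = 2.88 in², x = 0.2 in, Ī = 0.0384 in⁴.
Top flange (beyond web): 4.8 × 0.9, A = 4.32 in², x = 2.8 in, Ī = 8.2944 in⁴.
Bottom flange (beyond web): 4.8 × 0.9, A = 4.32 in², x = 2.8 in, Ī = 8.2944 in⁴.
Centroid: x̄ = ΣA·x / ΣA = 2.15 in.
Transfer each piece to the centroidal y-axis using Ī + A·d² with d = x − 2.15:
  web: d = -1.95 in → contributes +10.9896 in⁴
  top flange (beyond web): d = 0.65 in → contributes +10.1196 in⁴
  bottom flange (beyond web): d = 0.65 in → contributes +10.1196 in⁴
Total I = 31.2288 in⁴.

I_y ≈ 31.23 in⁴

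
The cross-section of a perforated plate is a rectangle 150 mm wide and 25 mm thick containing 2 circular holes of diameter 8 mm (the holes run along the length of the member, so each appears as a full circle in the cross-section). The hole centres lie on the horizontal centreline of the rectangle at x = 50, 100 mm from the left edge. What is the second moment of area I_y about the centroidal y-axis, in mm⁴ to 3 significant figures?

I_y ≈ 6.97 × 10⁶ mm⁴

Break the section into simple shapes (no overlaps), measuring from the bottom-left corner of the bounding box.
Plate: 150 × 25, A = 3 750 mm², x = 75 mm, Ī = 7 031 250 mm⁴.
Hole 1 (subtracted): ⌀8, A = 50.265 mm², x = 50 mm, Ī = 201.06 mm⁴.
Hole 2 (subtracted): ⌀8, A = 50.265 mm², x = 100 mm, Ī = 201.06 mm⁴.
By symmetry the centroid is at mid-width, x̄ = 75 mm.
Transfer each piece to the centroidal y-axis using Ī + A·d² with d = x − 75:
  plate: d = 0 mm → contributes +7 031 250 mm⁴
  hole 1: d = -25 mm → contributes −31 617 mm⁴
  hole 2: d = 25 mm → contributes −31 617 mm⁴
Total I = 6 968 016 mm⁴.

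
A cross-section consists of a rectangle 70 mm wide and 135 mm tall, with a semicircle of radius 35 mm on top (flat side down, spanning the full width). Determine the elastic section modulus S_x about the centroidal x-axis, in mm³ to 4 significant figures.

S_x ≈ 2.863 × 10⁵ mm³

Break the section into simple shapes (no overlaps), measuring from the bottom-left corner of the bounding box.
Rectangular body: 70 × 135, A = 9 450 mm², y = 67.5 mm, Ī = 14 352 188 mm⁴.
Semicircular cap: semicircle r = 35, A = 1924.23 mm², y = 149.854 mm, Ī = 164 704 mm⁴.
Centroid: ȳ = ΣA·y / ΣA = 81.4323 mm.
Transfer each piece to the centroidal x-axis using Ī + A·d² with d = y − 81.4323:
  rectangular body: d = -13.9323 mm → contributes +16 186 504 mm⁴
  semicircular cap: d = 68.4222 mm → contributes +9 173 156 mm⁴
Total I = 25 359 660 mm⁴.
Extreme fibre distance c = 88.5677 mm; S = I/c = 286 331 mm³.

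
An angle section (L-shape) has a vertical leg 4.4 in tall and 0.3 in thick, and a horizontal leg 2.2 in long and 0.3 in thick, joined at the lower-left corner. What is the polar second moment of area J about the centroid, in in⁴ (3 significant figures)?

Split into non-overlapping primitives; take the origin at the lower-left of the bounding box.
Vertical leg: 0.3 × 4.4, A = 1.32 in², y = 2.2 in, Ī = 2.1296 in⁴.
Horizontal leg (remainder): 1.9 × 0.3, A = 0.57 in², y = 0.15 in, Ī = 0.004275 in⁴.
Centroid: ȳ = ΣA·y / ΣA = 1.5817 in.
Transfer each piece to the centroidal x-axis using Ī + A·d² with d = y − 1.5817:
  vertical leg: d = 0.61825 in → contributes +2.6342 in⁴
  horizontal leg (remainder): d = -1.4317 in → contributes +1.1727 in⁴
Total I = 3.8069 in⁴.
For the y-axis: x̄ = 0.48175 in.
Repeating about the centroidal y-axis gives I_y = 0.66307 in⁴.
Polar second moment: J = I_x + I_y = 4.4699 in⁴.

J ≈ 4.47 in⁴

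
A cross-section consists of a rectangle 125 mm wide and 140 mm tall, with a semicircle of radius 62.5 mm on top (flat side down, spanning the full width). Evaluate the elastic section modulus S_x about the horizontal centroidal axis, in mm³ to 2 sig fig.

S_x ≈ 6.8 × 10⁵ mm³

Decompose the section into non-overlapping parts with the origin at the bottom-left of its bounding rectangle.
Rectangular body: 125 × 140, A = 17 500 mm², y = 70 mm, Ī = 28 583 333 mm⁴.
Semicircular cap: semicircle r = 62.5, A = 6 136 mm², y = 166.5 mm, Ī = 1 674 758 mm⁴.
Centroid: ȳ = ΣA·y / ΣA = 95.06 mm.
Transfer each piece to the horizontal centroidal axis using Ī + A·d² with d = y − 95.06:
  rectangular body: d = -25.06 mm → contributes +39 571 868 mm⁴
  semicircular cap: d = 71.47 mm → contributes +33 014 680 mm⁴
Total I = 72 586 547 mm⁴.
Extreme fibre distance c = 107.4 mm; S = I/c = 675 590 mm³.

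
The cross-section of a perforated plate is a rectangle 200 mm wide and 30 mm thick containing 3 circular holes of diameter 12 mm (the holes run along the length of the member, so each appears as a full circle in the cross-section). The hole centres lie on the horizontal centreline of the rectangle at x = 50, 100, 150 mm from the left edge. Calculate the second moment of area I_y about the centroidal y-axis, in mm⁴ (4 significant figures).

Split into non-overlapping primitives; take the origin at the lower-left of the bounding box.
Plate: 200 × 30, A = 6 000 mm², x = 100 mm, Ī = 20 000 000 mm⁴.
Hole 1 (subtracted): ⌀12, A = 113.097 mm², x = 50 mm, Ī = 1017.88 mm⁴.
Hole 2 (subtracted): ⌀12, A = 113.097 mm², x = 100 mm, Ī = 1017.88 mm⁴.
Hole 3 (subtracted): ⌀12, A = 113.097 mm², x = 150 mm, Ī = 1017.88 mm⁴.
By symmetry the centroid is at mid-width, x̄ = 100 mm.
Transfer each piece to the centroidal y-axis using Ī + A·d² with d = x − 100:
  plate: d = 0 mm → contributes +20 000 000 mm⁴
  hole 1: d = -50 mm → contributes −283 761 mm⁴
  hole 2: d = 0 mm → contributes −1017.88 mm⁴
  hole 3: d = 50 mm → contributes −283 761 mm⁴
Total I = 19 431 460 mm⁴.

I_y ≈ 1.943 × 10⁷ mm⁴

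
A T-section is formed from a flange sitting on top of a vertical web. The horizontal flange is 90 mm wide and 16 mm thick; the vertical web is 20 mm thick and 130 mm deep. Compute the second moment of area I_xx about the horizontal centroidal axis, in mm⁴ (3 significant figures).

I_xx ≈ 8.63 × 10⁶ mm⁴

Split into non-overlapping primitives; take the origin at the lower-left of the bounding box.
Flange: 90 × 16, A = 1 440 mm², y = 138 mm, Ī = 30 720 mm⁴.
Web: 20 × 130, A = 2 600 mm², y = 65 mm, Ī = 3 661 667 mm⁴.
Centroid: ȳ = ΣA·y / ΣA = 91.02 mm.
Transfer each piece to the horizontal centroidal axis using Ī + A·d² with d = y − 91.02:
  flange: d = 46.98 mm → contributes +3 209 000 mm⁴
  web: d = -26.02 mm → contributes +5 421 945 mm⁴
Total I = 8 630 945 mm⁴.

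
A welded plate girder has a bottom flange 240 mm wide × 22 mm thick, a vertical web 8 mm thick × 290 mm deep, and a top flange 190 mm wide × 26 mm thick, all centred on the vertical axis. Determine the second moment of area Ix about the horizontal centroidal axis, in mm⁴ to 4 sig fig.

Break the section into simple shapes (no overlaps), measuring from the bottom-left corner of the bounding box.
Bottom plate: 240 × 22, A = 5 280 mm², y = 11 mm, Ī = 212 960 mm⁴.
Web plate: 8 × 290, A = 2 320 mm², y = 167 mm, Ī = 16 259 333 mm⁴.
Top plate: 190 × 26, A = 4 940 mm², y = 325 mm, Ī = 278 287 mm⁴.
Centroid: ȳ = ΣA·y / ΣA = 163.558 mm.
Transfer each piece to the horizontal centroidal axis using Ī + A·d² with d = y − 163.558:
  bottom plate: d = -152.558 mm → contributes +123 099 725 mm⁴
  web plate: d = 3.44179 mm → contributes +16 286 816 mm⁴
  top plate: d = 161.442 mm → contributes +129 031 731 mm⁴
Total I = 268 418 273 mm⁴.

Ix ≈ 2.684 × 10⁸ mm⁴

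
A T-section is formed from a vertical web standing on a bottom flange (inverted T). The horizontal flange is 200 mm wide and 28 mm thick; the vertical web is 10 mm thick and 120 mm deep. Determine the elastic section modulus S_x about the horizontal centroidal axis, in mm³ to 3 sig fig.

S_x ≈ 5.97 × 10⁴ mm³

Decompose the section into non-overlapping parts with the origin at the bottom-left of its bounding rectangle.
Flange: 200 × 28, A = 5 600 mm², y = 14 mm, Ī = 365 867 mm⁴.
Web: 10 × 120, A = 1 200 mm², y = 88 mm, Ī = 1 440 000 mm⁴.
Centroid: ȳ = ΣA·y / ΣA = 27.059 mm.
Transfer each piece to the horizontal centroidal axis using Ī + A·d² with d = y − 27.059:
  flange: d = -13.059 mm → contributes +1 320 851 mm⁴
  web: d = 60.941 mm → contributes +5 896 592 mm⁴
Total I = 7 217 443 mm⁴.
Extreme fibre distance c = 120.94 mm; S = I/c = 59 677 mm³.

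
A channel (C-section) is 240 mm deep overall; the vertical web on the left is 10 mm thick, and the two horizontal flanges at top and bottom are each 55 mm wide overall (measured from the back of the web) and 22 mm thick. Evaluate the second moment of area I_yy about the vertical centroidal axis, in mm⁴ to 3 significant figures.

I_yy ≈ 1.17 × 10⁶ mm⁴

Treat the section as a set of non-overlapping primitives; coordinates are from the bounding-box lower-left.
Web: 10 × 240, A = 2 400 mm², x = 5 mm, Ī = 20 000 mm⁴.
Top flange (beyond web): 45 × 22, A = 990 mm², x = 32.5 mm, Ī = 167 063 mm⁴.
Bottom flange (beyond web): 45 × 22, A = 990 mm², x = 32.5 mm, Ī = 167 063 mm⁴.
Centroid: x̄ = ΣA·x / ΣA = 17.432 mm.
Transfer each piece to the vertical centroidal axis using Ī + A·d² with d = x − 17.432:
  web: d = -12.432 mm → contributes +390 902 mm⁴
  top flange (beyond web): d = 15.068 mm → contributes +391 851 mm⁴
  bottom flange (beyond web): d = 15.068 mm → contributes +391 851 mm⁴
Total I = 1 174 604 mm⁴.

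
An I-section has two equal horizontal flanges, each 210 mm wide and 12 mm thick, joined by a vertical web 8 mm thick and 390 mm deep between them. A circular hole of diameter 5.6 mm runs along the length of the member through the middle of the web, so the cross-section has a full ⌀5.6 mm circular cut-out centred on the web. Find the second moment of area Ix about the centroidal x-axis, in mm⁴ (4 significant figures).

Treat the section as a set of non-overlapping primitives; coordinates are from the bounding-box lower-left.
Bottom flange: 210 × 12, A = 2 520 mm², y = 6 mm, Ī = 30 240 mm⁴.
Web: 8 × 390, A = 3 120 mm², y = 207 mm, Ī = 39 546 000 mm⁴.
Top flange: 210 × 12, A = 2 520 mm², y = 408 mm, Ī = 30 240 mm⁴.
Hole (subtracted): ⌀5.6, A = 24.6301 mm², y = 207 mm, Ī = 48.275 mm⁴.
By symmetry the centroid is at mid-height, ȳ = 207 mm.
Transfer each piece to the centroidal x-axis using Ī + A·d² with d = y − 207:
  bottom flange: d = -201 mm → contributes +101 840 760 mm⁴
  web: d = 0 mm → contributes +39 546 000 mm⁴
  top flange: d = 201 mm → contributes +101 840 760 mm⁴
  hole: d = 0 mm → contributes −48.275 mm⁴
Total I = 243 227 472 mm⁴.

Ix ≈ 2.432 × 10⁸ mm⁴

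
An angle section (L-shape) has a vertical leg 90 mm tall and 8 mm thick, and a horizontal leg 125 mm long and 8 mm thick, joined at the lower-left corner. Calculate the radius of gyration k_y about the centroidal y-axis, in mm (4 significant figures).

Treat the section as a set of non-overlapping primitives; coordinates are from the bounding-box lower-left.
Vertical leg: 8 × 90, A = 720 mm², x = 4 mm, Ī = 3 840 mm⁴.
Horizontal leg (remainder): 117 × 8, A = 936 mm², x = 66.5 mm, Ī = 1 067 742 mm⁴.
Centroid: x̄ = ΣA·x / ΣA = 39.3261 mm.
Transfer each piece to the centroidal y-axis using Ī + A·d² with d = x − 39.3261:
  vertical leg: d = -35.3261 mm → contributes +902 351 mm⁴
  horizontal leg (remainder): d = 27.1739 mm → contributes +1 758 905 mm⁴
Total I = 2 661 256 mm⁴.
Radius of gyration: k = √(I/A) = √(2 661 256 / 1 656) = 40.0879 mm.

k_y ≈ 40.09 mm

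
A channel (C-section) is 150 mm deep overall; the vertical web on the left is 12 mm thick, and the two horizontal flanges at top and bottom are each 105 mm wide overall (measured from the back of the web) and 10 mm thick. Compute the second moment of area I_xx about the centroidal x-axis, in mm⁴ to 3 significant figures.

I_xx ≈ 1.25 × 10⁷ mm⁴

Split into non-overlapping primitives; take the origin at the lower-left of the bounding box.
Web: 12 × 150, A = 1 800 mm², y = 75 mm, Ī = 3 375 000 mm⁴.
Top flange (beyond web): 93 × 10, A = 930 mm², y = 145 mm, Ī = 7 750 mm⁴.
Bottom flange (beyond web): 93 × 10, A = 930 mm², y = 5 mm, Ī = 7 750 mm⁴.
By symmetry the centroid is at mid-height, ȳ = 75 mm.
Transfer each piece to the centroidal x-axis using Ī + A·d² with d = y − 75:
  web: d = 0 mm → contributes +3 375 000 mm⁴
  top flange (beyond web): d = 70 mm → contributes +4 564 750 mm⁴
  bottom flange (beyond web): d = -70 mm → contributes +4 564 750 mm⁴
Total I = 12 504 500 mm⁴.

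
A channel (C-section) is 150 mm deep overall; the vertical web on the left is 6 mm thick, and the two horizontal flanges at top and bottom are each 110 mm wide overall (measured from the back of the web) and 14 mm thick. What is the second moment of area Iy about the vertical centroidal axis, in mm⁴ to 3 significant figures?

Break the section into simple shapes (no overlaps), measuring from the bottom-left corner of the bounding box.
Web: 6 × 150, A = 900 mm², x = 3 mm, Ī = 2 700 mm⁴.
Top flange (beyond web): 104 × 14, A = 1 456 mm², x = 58 mm, Ī = 1 312 341 mm⁴.
Bottom flange (beyond web): 104 × 14, A = 1 456 mm², x = 58 mm, Ī = 1 312 341 mm⁴.
Centroid: x̄ = ΣA·x / ΣA = 45.015 mm.
Transfer each piece to the vertical centroidal axis using Ī + A·d² with d = x − 45.015:
  web: d = -42.015 mm → contributes +1 591 411 mm⁴
  top flange (beyond web): d = 12.985 mm → contributes +1 557 850 mm⁴
  bottom flange (beyond web): d = 12.985 mm → contributes +1 557 850 mm⁴
Total I = 4 707 110 mm⁴.

Iy ≈ 4.71 × 10⁶ mm⁴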